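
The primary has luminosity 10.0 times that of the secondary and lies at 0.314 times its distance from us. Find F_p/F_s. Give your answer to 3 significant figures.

101

F = L/(4πd²), so F_p/F_s = (L_p/L_s) / (d_p/d_s)²
= 10.0 / (0.314)² = 10.0 / 0.09860 = 101.4.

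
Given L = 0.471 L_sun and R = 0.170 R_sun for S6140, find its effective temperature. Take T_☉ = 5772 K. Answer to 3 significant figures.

T/T_☉ = (L/L_☉)^(1/4) / (R/R_☉)^(1/2)
T = 5772 × (0.471)^(1/4) / √(0.170) = 5772 × 0.8284 / 0.4123 = 1.160×10^4 K.

1.16×10^4 K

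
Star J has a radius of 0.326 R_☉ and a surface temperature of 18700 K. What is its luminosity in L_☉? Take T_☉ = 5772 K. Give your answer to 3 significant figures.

L/L_☉ = (R/R_☉)² (T/T_☉)⁴ = (0.326)² × (18700/5772)⁴
       = 0.1063 × (3.240)⁴ = 0.1063 × 110.2 = 11.71.

11.7 L_☉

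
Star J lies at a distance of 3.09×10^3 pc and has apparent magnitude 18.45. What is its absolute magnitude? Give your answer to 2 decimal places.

6.00

M = m − 5 log₁₀(d/10 pc) = 18.45 − 5 log₁₀(3.09×10^3/10)
  = 18.45 − 5 × 2.490 = 18.45 − 12.45 = 6.00.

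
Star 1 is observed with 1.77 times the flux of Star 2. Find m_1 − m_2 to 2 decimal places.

-0.62

m_1 − m_2 = −2.5 log₁₀(F_1/F_2) = −2.5 log₁₀(1.77) = −2.5 × (0.248) = -0.620.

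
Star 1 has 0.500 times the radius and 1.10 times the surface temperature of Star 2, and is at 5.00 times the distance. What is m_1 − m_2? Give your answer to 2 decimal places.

4.59

L_1/L_2 = (0.500)²(1.10)⁴ = 0.3660.
F_1/F_2 = (L_1/L_2)/(d_1/d_2)² = 0.3660/25.00 = 0.01464.
m_1 − m_2 = −2.5 log₁₀(0.01464) = 4.59.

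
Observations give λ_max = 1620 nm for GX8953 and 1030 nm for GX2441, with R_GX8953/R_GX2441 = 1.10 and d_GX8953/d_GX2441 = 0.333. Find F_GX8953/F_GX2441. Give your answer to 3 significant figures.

1.78

Wien's law: T_GX8953/T_GX2441 = λ_GX2441/λ_GX8953 = 1030/1620 = 0.6358.
L_GX8953/L_GX2441 = (R_GX8953/R_GX2441)²(T_GX8953/T_GX2441)⁴ = (1.10)²(0.6358)⁴ = 0.1977.
F_GX8953/F_GX2441 = (L_GX8953/L_GX2441)/(d_GX8953/d_GX2441)² = 0.1977/(0.333)² = 1.783.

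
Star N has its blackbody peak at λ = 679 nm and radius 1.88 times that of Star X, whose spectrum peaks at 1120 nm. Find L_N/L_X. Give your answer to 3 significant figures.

26.2

Wien's law gives T ∝ 1/λ_max, so T_N/T_X = λ_X/λ_N = 1120/679 = 1.649.
Then L ∝ R²T⁴ gives L_N/L_X = (1.88)² × (1.649)⁴ = 3.534 × 7.403 = 26.16.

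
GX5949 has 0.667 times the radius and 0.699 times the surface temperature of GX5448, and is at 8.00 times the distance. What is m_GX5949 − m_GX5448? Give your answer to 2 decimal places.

L_GX5949/L_GX5448 = (0.667)²(0.699)⁴ = 0.1062.
F_GX5949/F_GX5448 = (L_GX5949/L_GX5448)/(d_GX5949/d_GX5448)² = 0.1062/64.00 = 0.001660.
m_GX5949 − m_GX5448 = −2.5 log₁₀(0.001660) = 6.95.

6.95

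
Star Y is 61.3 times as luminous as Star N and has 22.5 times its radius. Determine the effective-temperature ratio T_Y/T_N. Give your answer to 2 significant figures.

0.59

L ∝ R²T⁴ gives T ∝ (L/R²)^(1/4), so
T_Y/T_N = (61.3 / 22.5²)^(1/4) = (0.1211)^(1/4) = 0.5899.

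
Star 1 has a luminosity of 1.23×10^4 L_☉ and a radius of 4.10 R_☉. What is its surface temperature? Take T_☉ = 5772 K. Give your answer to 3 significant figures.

T/T_☉ = (L/L_☉)^(1/4) / (R/R_☉)^(1/2)
T = 5772 × (1.23×10^4)^(1/4) / √(4.10) = 5772 × 10.53 / 2.025 = 3.002×10^4 K.

3.00×10^4 K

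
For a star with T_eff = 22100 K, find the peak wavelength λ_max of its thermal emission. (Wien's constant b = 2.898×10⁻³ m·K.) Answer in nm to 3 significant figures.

131 nm

λ_max = b/T = 2.898×10⁻³ / 22100 = 1.31×10^-7 m = 131.1 nm.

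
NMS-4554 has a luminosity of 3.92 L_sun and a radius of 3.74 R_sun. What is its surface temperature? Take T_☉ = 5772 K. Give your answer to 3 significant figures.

T/T_☉ = (L/L_☉)^(1/4) / (R/R_☉)^(1/2)
T = 5772 × (3.92)^(1/4) / √(3.74) = 5772 × 1.407 / 1.934 = 4200 K.

4.20×10^3 K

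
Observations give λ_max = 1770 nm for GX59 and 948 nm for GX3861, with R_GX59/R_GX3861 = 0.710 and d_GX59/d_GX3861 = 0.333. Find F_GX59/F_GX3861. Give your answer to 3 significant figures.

0.374

Wien's law: T_GX59/T_GX3861 = λ_GX3861/λ_GX59 = 948/1770 = 0.5356.
L_GX59/L_GX3861 = (R_GX59/R_GX3861)²(T_GX59/T_GX3861)⁴ = (0.710)²(0.5356)⁴ = 0.04148.
F_GX59/F_GX3861 = (L_GX59/L_GX3861)/(d_GX59/d_GX3861)² = 0.04148/(0.333)² = 0.3741.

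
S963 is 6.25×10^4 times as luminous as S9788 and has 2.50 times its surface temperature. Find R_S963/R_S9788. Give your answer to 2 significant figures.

40

L ∝ R²T⁴ gives R ∝ √L / T², so
R_S963/R_S9788 = √(6.25×10^4) / (2.50)² = 250.0 / 6.250 = 40.00.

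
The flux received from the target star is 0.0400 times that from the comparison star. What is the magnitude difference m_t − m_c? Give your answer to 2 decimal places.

m_t − m_c = −2.5 log₁₀(F_t/F_c) = −2.5 log₁₀(0.0400) = −2.5 × (-1.398) = 3.495.

3.49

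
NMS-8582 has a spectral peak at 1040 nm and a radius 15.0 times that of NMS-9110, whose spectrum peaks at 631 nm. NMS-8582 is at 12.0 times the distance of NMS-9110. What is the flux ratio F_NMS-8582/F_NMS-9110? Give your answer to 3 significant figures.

Wien's law: T_NMS-8582/T_NMS-9110 = λ_NMS-9110/λ_NMS-8582 = 631/1040 = 0.6067.
L_NMS-8582/L_NMS-9110 = (R_NMS-8582/R_NMS-9110)²(T_NMS-8582/T_NMS-9110)⁴ = (15.0)²(0.6067)⁴ = 30.49.
F_NMS-8582/F_NMS-9110 = (L_NMS-8582/L_NMS-9110)/(d_NMS-8582/d_NMS-9110)² = 30.49/(12.0)² = 0.2117.

0.212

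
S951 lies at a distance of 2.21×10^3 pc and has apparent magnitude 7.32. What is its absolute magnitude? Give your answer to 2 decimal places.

M = m − 5 log₁₀(d/10 pc) = 7.32 − 5 log₁₀(2.21×10^3/10)
  = 7.32 − 5 × 2.344 = 7.32 − 11.72 = -4.40.

-4.40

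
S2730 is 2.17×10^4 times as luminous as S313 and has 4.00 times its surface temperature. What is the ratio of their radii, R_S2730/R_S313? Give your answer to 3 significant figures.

9.21

L ∝ R²T⁴ gives R ∝ √L / T², so
R_S2730/R_S313 = √(2.17×10^4) / (4.00)² = 147.3 / 16.00 = 9.207.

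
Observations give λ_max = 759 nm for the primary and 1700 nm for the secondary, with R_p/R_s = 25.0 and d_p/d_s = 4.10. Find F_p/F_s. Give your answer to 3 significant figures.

936

Wien's law: T_p/T_s = λ_s/λ_p = 1700/759 = 2.240.
L_p/L_s = (R_p/R_s)²(T_p/T_s)⁴ = (25.0)²(2.240)⁴ = 1.573×10^4.
F_p/F_s = (L_p/L_s)/(d_p/d_s)² = 1.573×10^4/(4.10)² = 935.7.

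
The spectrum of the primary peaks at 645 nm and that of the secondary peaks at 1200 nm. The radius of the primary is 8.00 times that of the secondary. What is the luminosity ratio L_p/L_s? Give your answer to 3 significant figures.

767

Wien's law gives T ∝ 1/λ_max, so T_p/T_s = λ_s/λ_p = 1200/645 = 1.860.
Then L ∝ R²T⁴ gives L_p/L_s = (8.00)² × (1.860)⁴ = 64.00 × 11.98 = 766.8.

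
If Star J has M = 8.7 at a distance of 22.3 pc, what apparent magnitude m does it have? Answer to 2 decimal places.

m = M + 5 log₁₀(d/10 pc) = 8.7 + 5 log₁₀(22.3/10)
  = 8.7 + 5 × 0.348 = 8.7 + 1.74 = 10.44.

10.44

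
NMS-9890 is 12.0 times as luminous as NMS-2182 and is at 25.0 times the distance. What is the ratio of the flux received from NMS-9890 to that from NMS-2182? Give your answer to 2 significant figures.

F = L/(4πd²), so F_NMS-9890/F_NMS-2182 = (L_NMS-9890/L_NMS-2182) / (d_NMS-9890/d_NMS-2182)²
= 12.0 / (25.0)² = 12.0 / 625.0 = 0.01920.

0.019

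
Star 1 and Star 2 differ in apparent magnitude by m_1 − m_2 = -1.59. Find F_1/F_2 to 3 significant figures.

4.33

F_1/F_2 = 10^(−(m_1 − m_2)/2.5) = 10^(1.59/2.5) = 10^0.636 = 4.325.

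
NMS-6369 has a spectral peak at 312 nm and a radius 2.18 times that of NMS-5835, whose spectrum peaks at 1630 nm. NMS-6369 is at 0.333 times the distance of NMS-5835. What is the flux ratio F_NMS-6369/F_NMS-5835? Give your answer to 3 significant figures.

3.19×10^4

Wien's law: T_NMS-6369/T_NMS-5835 = λ_NMS-5835/λ_NMS-6369 = 1630/312 = 5.224.
L_NMS-6369/L_NMS-5835 = (R_NMS-6369/R_NMS-5835)²(T_NMS-6369/T_NMS-5835)⁴ = (2.18)²(5.224)⁴ = 3540.
F_NMS-6369/F_NMS-5835 = (L_NMS-6369/L_NMS-5835)/(d_NMS-6369/d_NMS-5835)² = 3540/(0.333)² = 3.193×10^4.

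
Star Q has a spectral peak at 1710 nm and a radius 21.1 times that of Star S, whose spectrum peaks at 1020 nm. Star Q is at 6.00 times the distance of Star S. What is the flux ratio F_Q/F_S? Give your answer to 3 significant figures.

Wien's law: T_Q/T_S = λ_S/λ_Q = 1020/1710 = 0.5965.
L_Q/L_S = (R_Q/R_S)²(T_Q/T_S)⁴ = (21.1)²(0.5965)⁴ = 56.36.
F_Q/F_S = (L_Q/L_S)/(d_Q/d_S)² = 56.36/(6.00)² = 1.566.

1.57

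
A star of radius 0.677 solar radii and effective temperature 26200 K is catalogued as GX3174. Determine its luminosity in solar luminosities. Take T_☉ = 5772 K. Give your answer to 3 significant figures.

L/L_☉ = (R/R_☉)² (T/T_☉)⁴ = (0.677)² × (26200/5772)⁴
       = 0.4583 × (4.539)⁴ = 0.4583 × 424.5 = 194.6.

195 solar luminosities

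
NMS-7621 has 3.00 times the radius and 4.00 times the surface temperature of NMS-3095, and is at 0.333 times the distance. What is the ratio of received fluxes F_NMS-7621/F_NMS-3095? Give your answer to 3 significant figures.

2.08×10^4

L_NMS-7621/L_NMS-3095 = (R_NMS-7621/R_NMS-3095)²(T_NMS-7621/T_NMS-3095)⁴ = (3.00)² × (4.00)⁴ = 2304.
F_NMS-7621/F_NMS-3095 = (L_NMS-7621/L_NMS-3095)/(d_NMS-7621/d_NMS-3095)² = 2304 / (0.333)² = 2.078×10^4.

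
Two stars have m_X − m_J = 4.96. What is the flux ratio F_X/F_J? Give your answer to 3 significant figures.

F_X/F_J = 10^(−(m_X − m_J)/2.5) = 10^(-4.96/2.5) = 10^-1.984 = 0.01038.

0.0104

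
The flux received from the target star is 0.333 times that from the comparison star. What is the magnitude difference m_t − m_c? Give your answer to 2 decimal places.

1.19

m_t − m_c = −2.5 log₁₀(F_t/F_c) = −2.5 log₁₀(0.333) = −2.5 × (-0.478) = 1.194.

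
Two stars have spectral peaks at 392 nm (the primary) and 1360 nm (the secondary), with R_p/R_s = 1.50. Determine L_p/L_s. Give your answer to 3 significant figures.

326

Wien's law gives T ∝ 1/λ_max, so T_p/T_s = λ_s/λ_p = 1360/392 = 3.469.
Then L ∝ R²T⁴ gives L_p/L_s = (1.50)² × (3.469)⁴ = 2.250 × 144.9 = 326.0.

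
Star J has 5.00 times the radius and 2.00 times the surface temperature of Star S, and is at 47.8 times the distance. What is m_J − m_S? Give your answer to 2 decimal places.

1.89

L_J/L_S = (5.00)²(2.00)⁴ = 400.0.
F_J/F_S = (L_J/L_S)/(d_J/d_S)² = 400.0/2285 = 0.1751.
m_J − m_S = −2.5 log₁₀(0.1751) = 1.89.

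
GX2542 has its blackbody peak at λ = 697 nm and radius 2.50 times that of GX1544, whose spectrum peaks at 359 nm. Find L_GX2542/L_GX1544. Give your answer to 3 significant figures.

Wien's law gives T ∝ 1/λ_max, so T_GX2542/T_GX1544 = λ_GX1544/λ_GX2542 = 359/697 = 0.5151.
Then L ∝ R²T⁴ gives L_GX2542/L_GX1544 = (2.50)² × (0.5151)⁴ = 6.250 × 0.07038 = 0.4399.

0.440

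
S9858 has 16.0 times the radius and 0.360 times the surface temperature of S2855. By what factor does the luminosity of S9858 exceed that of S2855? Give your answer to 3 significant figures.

4.30

From the Stefan–Boltzmann law, L ∝ R²T⁴, so
L_S9858/L_S2855 = (R_S9858/R_S2855)² (T_S9858/T_S2855)⁴ = (16.0)² × (0.360)⁴ = 256.0 × 0.01680 = 4.300.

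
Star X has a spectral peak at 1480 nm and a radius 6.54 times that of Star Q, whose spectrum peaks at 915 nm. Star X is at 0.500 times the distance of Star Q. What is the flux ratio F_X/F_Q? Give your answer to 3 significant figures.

Wien's law: T_X/T_Q = λ_Q/λ_X = 915/1480 = 0.6182.
L_X/L_Q = (R_X/R_Q)²(T_X/T_Q)⁴ = (6.54)²(0.6182)⁴ = 6.249.
F_X/F_Q = (L_X/L_Q)/(d_X/d_Q)² = 6.249/(0.500)² = 24.99.

25.0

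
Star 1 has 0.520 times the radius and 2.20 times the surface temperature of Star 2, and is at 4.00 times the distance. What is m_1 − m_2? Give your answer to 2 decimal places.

L_1/L_2 = (0.520)²(2.20)⁴ = 6.334.
F_1/F_2 = (L_1/L_2)/(d_1/d_2)² = 6.334/16.00 = 0.3959.
m_1 − m_2 = −2.5 log₁₀(0.3959) = 1.01.

1.01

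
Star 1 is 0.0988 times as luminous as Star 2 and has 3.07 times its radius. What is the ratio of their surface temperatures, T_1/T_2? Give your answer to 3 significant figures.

0.320

L ∝ R²T⁴ gives T ∝ (L/R²)^(1/4), so
T_1/T_2 = (0.0988 / 3.07²)^(1/4) = (0.01048)^(1/4) = 0.3200.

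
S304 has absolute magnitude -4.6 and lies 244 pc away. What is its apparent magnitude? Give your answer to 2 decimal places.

2.34

m = M + 5 log₁₀(d/10 pc) = -4.6 + 5 log₁₀(244/10)
  = -4.6 + 5 × 1.387 = -4.6 + 6.94 = 2.34.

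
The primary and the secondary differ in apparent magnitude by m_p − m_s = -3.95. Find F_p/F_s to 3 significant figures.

F_p/F_s = 10^(−(m_p − m_s)/2.5) = 10^(3.95/2.5) = 10^1.580 = 38.02.

38.0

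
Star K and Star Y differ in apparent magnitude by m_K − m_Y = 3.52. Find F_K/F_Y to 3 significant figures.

F_K/F_Y = 10^(−(m_K − m_Y)/2.5) = 10^(-3.52/2.5) = 10^-1.408 = 0.03908.

0.0391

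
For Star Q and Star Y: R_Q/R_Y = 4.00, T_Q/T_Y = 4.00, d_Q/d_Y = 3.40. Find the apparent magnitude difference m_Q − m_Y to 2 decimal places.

L_Q/L_Y = (4.00)²(4.00)⁴ = 4096.
F_Q/F_Y = (L_Q/L_Y)/(d_Q/d_Y)² = 4096/11.56 = 354.3.
m_Q − m_Y = −2.5 log₁₀(354.3) = -6.37.

-6.37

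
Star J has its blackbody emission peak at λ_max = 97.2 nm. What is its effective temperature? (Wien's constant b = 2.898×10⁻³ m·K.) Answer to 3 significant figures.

T = b/λ_max = 2.898×10⁻³ / (97.2×10⁻⁹) = 2.981×10^4 K.

2.98×10^4 K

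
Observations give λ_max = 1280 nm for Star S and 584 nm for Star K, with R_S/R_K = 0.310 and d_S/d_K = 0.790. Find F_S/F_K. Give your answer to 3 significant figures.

0.00667

Wien's law: T_S/T_K = λ_K/λ_S = 584/1280 = 0.4562.
L_S/L_K = (R_S/R_K)²(T_S/T_K)⁴ = (0.310)²(0.4562)⁴ = 0.004164.
F_S/F_K = (L_S/L_K)/(d_S/d_K)² = 0.004164/(0.790)² = 0.006672.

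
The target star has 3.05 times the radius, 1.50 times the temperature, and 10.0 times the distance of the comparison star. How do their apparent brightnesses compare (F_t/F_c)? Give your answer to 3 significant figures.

0.471

L_t/L_c = (R_t/R_c)²(T_t/T_c)⁴ = (3.05)² × (1.50)⁴ = 47.09.
F_t/F_c = (L_t/L_c)/(d_t/d_c)² = 47.09 / (10.0)² = 0.4709.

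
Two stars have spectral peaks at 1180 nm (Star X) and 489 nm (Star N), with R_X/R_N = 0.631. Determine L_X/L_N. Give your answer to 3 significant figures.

0.0117

Wien's law gives T ∝ 1/λ_max, so T_X/T_N = λ_N/λ_X = 489/1180 = 0.4144.
Then L ∝ R²T⁴ gives L_X/L_N = (0.631)² × (0.4144)⁴ = 0.3982 × 0.02949 = 0.01174.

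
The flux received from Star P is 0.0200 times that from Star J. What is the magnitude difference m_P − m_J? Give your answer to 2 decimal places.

m_P − m_J = −2.5 log₁₀(F_P/F_J) = −2.5 log₁₀(0.0200) = −2.5 × (-1.699) = 4.247.

4.25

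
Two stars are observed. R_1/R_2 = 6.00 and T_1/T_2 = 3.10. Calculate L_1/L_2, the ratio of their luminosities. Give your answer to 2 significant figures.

From the Stefan–Boltzmann law, L ∝ R²T⁴, so
L_1/L_2 = (R_1/R_2)² (T_1/T_2)⁴ = (6.00)² × (3.10)⁴ = 36.00 × 92.35 = 3325.

3.3×10^3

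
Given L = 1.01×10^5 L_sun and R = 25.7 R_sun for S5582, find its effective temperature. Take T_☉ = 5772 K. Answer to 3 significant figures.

2.03×10^4 K

T/T_☉ = (L/L_☉)^(1/4) / (R/R_☉)^(1/2)
T = 5772 × (1.01×10^5)^(1/4) / √(25.7) = 5772 × 17.83 / 5.070 = 2.030×10^4 K.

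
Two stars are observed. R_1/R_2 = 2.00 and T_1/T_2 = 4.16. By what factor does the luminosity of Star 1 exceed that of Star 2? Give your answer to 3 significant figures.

From the Stefan–Boltzmann law, L ∝ R²T⁴, so
L_1/L_2 = (R_1/R_2)² (T_1/T_2)⁴ = (2.00)² × (4.16)⁴ = 4.000 × 299.5 = 1198.

1.20×10^3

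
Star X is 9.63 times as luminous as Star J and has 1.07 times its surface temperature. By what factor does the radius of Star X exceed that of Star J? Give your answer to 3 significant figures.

L ∝ R²T⁴ gives R ∝ √L / T², so
R_X/R_J = √(9.63) / (1.07)² = 3.103 / 1.145 = 2.710.

2.71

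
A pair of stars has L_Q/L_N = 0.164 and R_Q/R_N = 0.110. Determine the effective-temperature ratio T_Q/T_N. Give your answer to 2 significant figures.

1.9

L ∝ R²T⁴ gives T ∝ (L/R²)^(1/4), so
T_Q/T_N = (0.164 / 0.110²)^(1/4) = (13.55)^(1/4) = 1.919.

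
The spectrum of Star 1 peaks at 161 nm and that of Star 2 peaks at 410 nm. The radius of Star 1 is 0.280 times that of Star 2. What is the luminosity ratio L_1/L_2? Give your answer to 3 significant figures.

3.30

Wien's law gives T ∝ 1/λ_max, so T_1/T_2 = λ_2/λ_1 = 410/161 = 2.547.
Then L ∝ R²T⁴ gives L_1/L_2 = (0.280)² × (2.547)⁴ = 0.07840 × 42.06 = 3.297.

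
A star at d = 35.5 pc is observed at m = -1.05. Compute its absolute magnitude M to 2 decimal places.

-3.80

M = m − 5 log₁₀(d/10 pc) = -1.05 − 5 log₁₀(35.5/10)
  = -1.05 − 5 × 0.550 = -1.05 − 2.75 = -3.80.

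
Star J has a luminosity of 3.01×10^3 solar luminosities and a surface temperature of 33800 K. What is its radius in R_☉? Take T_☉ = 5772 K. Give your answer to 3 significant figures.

R/R_☉ = √(L/L_☉) / (T/T_☉)² = √(3.01×10^3) / (5.856)²
       = 54.86 / 34.29 = 1.600.

1.60 R_☉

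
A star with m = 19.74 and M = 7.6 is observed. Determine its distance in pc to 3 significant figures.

2.68×10^3 pc

m − M = 5 log₁₀(d/10 pc)
19.74 − (7.6) = 12.14 = 5 log₁₀(d/10)
d = 10 × 10^(12.14/5) = 10 × 10^2.428 = 2679 pc.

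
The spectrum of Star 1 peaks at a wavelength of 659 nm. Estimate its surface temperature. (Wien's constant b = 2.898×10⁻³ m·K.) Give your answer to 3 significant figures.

4.40×10^3 K

T = b/λ_max = 2.898×10⁻³ / (659×10⁻⁹) = 4398 K.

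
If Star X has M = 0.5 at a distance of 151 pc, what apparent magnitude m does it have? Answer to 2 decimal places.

6.39

m = M + 5 log₁₀(d/10 pc) = 0.5 + 5 log₁₀(151/10)
  = 0.5 + 5 × 1.179 = 0.5 + 5.89 = 6.39.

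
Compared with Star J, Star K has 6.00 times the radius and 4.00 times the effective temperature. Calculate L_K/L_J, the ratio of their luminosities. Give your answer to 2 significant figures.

9.2×10^3

From the Stefan–Boltzmann law, L ∝ R²T⁴, so
L_K/L_J = (R_K/R_J)² (T_K/T_J)⁴ = (6.00)² × (4.00)⁴ = 36.00 × 256.0 = 9216.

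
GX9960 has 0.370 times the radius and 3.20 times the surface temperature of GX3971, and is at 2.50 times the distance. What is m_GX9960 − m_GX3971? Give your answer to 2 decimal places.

-0.90

L_GX9960/L_GX3971 = (0.370)²(3.20)⁴ = 14.36.
F_GX9960/F_GX3971 = (L_GX9960/L_GX3971)/(d_GX9960/d_GX3971)² = 14.36/6.250 = 2.297.
m_GX9960 − m_GX3971 = −2.5 log₁₀(2.297) = -0.90.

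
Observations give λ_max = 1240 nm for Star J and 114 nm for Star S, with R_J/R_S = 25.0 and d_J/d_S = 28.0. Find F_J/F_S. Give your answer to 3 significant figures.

Wien's law: T_J/T_S = λ_S/λ_J = 114/1240 = 0.09194.
L_J/L_S = (R_J/R_S)²(T_J/T_S)⁴ = (25.0)²(0.09194)⁴ = 0.04465.
F_J/F_S = (L_J/L_S)/(d_J/d_S)² = 0.04465/(28.0)² = 5.695×10^-5.

5.70×10^-5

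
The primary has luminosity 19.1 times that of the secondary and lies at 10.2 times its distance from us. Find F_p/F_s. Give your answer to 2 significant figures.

F = L/(4πd²), so F_p/F_s = (L_p/L_s) / (d_p/d_s)²
= 19.1 / (10.2)² = 19.1 / 104.0 = 0.1836.

0.18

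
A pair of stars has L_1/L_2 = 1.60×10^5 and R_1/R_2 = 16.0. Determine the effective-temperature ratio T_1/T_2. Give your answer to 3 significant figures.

5.00

L ∝ R²T⁴ gives T ∝ (L/R²)^(1/4), so
T_1/T_2 = (1.60×10^5 / 16.0²)^(1/4) = (625.0)^(1/4) = 5.000.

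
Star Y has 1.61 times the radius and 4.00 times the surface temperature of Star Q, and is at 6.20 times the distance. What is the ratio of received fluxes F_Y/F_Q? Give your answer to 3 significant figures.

L_Y/L_Q = (R_Y/R_Q)²(T_Y/T_Q)⁴ = (1.61)² × (4.00)⁴ = 663.6.
F_Y/F_Q = (L_Y/L_Q)/(d_Y/d_Q)² = 663.6 / (6.20)² = 17.26.

17.3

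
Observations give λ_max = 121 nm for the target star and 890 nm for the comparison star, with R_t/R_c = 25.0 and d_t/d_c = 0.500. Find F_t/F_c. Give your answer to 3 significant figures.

Wien's law: T_t/T_c = λ_c/λ_t = 890/121 = 7.355.
L_t/L_c = (R_t/R_c)²(T_t/T_c)⁴ = (25.0)²(7.355)⁴ = 1.829×10^6.
F_t/F_c = (L_t/L_c)/(d_t/d_c)² = 1.829×10^6/(0.500)² = 7.317×10^6.

7.32×10^6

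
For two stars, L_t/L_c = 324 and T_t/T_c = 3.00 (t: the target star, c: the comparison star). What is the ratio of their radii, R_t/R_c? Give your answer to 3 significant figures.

L ∝ R²T⁴ gives R ∝ √L / T², so
R_t/R_c = √(324) / (3.00)² = 18.00 / 9.000 = 2.000.

2.00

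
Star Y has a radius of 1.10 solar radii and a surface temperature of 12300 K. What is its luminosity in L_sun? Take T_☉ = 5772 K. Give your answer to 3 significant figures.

25.0 L_sun

L/L_☉ = (R/R_☉)² (T/T_☉)⁴ = (1.10)² × (12300/5772)⁴
       = 1.210 × (2.131)⁴ = 1.210 × 20.62 = 24.95.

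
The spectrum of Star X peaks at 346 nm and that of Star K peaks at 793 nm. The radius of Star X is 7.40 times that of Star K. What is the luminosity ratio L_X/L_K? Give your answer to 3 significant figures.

1.51×10^3

Wien's law gives T ∝ 1/λ_max, so T_X/T_K = λ_K/λ_X = 793/346 = 2.292.
Then L ∝ R²T⁴ gives L_X/L_K = (7.40)² × (2.292)⁴ = 54.76 × 27.59 = 1511.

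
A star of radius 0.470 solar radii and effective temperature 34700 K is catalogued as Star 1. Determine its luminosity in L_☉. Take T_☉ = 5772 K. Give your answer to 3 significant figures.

289 L_☉

L/L_☉ = (R/R_☉)² (T/T_☉)⁴ = (0.470)² × (34700/5772)⁴
       = 0.2209 × (6.012)⁴ = 0.2209 × 1306 = 288.5.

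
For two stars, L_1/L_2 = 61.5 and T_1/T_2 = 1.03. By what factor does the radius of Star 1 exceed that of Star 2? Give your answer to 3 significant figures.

L ∝ R²T⁴ gives R ∝ √L / T², so
R_1/R_2 = √(61.5) / (1.03)² = 7.842 / 1.061 = 7.392.

7.39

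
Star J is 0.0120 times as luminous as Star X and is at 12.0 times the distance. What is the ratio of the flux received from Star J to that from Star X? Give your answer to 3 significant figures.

F = L/(4πd²), so F_J/F_X = (L_J/L_X) / (d_J/d_X)²
= 0.0120 / (12.0)² = 0.0120 / 144.0 = 8.333×10^-5.

8.33×10^-5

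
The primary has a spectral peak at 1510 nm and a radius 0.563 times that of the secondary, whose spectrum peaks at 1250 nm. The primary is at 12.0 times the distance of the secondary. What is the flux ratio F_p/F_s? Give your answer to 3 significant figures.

0.00103

Wien's law: T_p/T_s = λ_s/λ_p = 1250/1510 = 0.8278.
L_p/L_s = (R_p/R_s)²(T_p/T_s)⁴ = (0.563)²(0.8278)⁴ = 0.1489.
F_p/F_s = (L_p/L_s)/(d_p/d_s)² = 0.1489/(12.0)² = 0.001034.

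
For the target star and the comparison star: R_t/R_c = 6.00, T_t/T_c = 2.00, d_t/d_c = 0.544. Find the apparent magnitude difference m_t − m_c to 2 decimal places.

-8.22

L_t/L_c = (6.00)²(2.00)⁴ = 576.0.
F_t/F_c = (L_t/L_c)/(d_t/d_c)² = 576.0/0.2959 = 1946.
m_t − m_c = −2.5 log₁₀(1946) = -8.22.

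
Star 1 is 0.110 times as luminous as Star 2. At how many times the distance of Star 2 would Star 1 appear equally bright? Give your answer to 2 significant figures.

Equal flux requires L_1/d_1² = L_2/d_2², so d_1/d_2 = √(L_1/L_2)
= √(0.110) = 0.3317.

0.33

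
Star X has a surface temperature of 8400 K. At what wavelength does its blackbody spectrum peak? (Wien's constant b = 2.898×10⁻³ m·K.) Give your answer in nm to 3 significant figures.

345 nm

λ_max = b/T = 2.898×10⁻³ / 8400 = 3.45×10^-7 m = 345.0 nm.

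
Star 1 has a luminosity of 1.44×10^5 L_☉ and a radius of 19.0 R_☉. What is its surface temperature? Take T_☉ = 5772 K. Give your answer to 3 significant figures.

T/T_☉ = (L/L_☉)^(1/4) / (R/R_☉)^(1/2)
T = 5772 × (1.44×10^5)^(1/4) / √(19.0) = 5772 × 19.48 / 4.359 = 2.580×10^4 K.

2.58×10^4 K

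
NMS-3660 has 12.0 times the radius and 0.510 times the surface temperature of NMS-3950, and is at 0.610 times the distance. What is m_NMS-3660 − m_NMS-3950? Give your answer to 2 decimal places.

L_NMS-3660/L_NMS-3950 = (12.0)²(0.510)⁴ = 9.742.
F_NMS-3660/F_NMS-3950 = (L_NMS-3660/L_NMS-3950)/(d_NMS-3660/d_NMS-3950)² = 9.742/0.3721 = 26.18.
m_NMS-3660 − m_NMS-3950 = −2.5 log₁₀(26.18) = -3.54.

-3.54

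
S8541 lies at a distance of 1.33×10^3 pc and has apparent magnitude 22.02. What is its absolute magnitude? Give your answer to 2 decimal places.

M = m − 5 log₁₀(d/10 pc) = 22.02 − 5 log₁₀(1.33×10^3/10)
  = 22.02 − 5 × 2.124 = 22.02 − 10.62 = 11.40.

11.40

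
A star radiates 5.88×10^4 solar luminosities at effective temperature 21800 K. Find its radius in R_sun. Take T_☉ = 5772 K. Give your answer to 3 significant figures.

17.0 R_sun

R/R_☉ = √(L/L_☉) / (T/T_☉)² = √(5.88×10^4) / (3.777)²
       = 242.5 / 14.26 = 17.00.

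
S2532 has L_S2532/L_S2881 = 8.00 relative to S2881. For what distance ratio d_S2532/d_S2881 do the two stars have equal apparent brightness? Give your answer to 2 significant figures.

2.8

Equal flux requires L_S2532/d_S2532² = L_S2881/d_S2881², so d_S2532/d_S2881 = √(L_S2532/L_S2881)
= √(8.00) = 2.828.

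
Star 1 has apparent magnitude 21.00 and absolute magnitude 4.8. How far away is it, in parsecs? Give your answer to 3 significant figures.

m − M = 5 log₁₀(d/10 pc)
21.00 − (4.8) = 16.20 = 5 log₁₀(d/10)
d = 10 × 10^(16.20/5) = 10 × 10^3.240 = 1.738×10^4 pc.

1.74×10^4 pc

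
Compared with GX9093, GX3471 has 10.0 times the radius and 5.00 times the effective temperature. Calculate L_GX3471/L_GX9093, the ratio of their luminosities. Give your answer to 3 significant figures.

From the Stefan–Boltzmann law, L ∝ R²T⁴, so
L_GX3471/L_GX9093 = (R_GX3471/R_GX9093)² (T_GX3471/T_GX9093)⁴ = (10.0)² × (5.00)⁴ = 100.0 × 625.0 = 6.250×10^4.

6.25×10^4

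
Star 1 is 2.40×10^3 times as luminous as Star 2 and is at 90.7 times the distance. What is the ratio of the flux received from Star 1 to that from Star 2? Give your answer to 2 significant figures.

F = L/(4πd²), so F_1/F_2 = (L_1/L_2) / (d_1/d_2)²
= 2.40×10^3 / (90.7)² = 2.40×10^3 / 8226 = 0.2917.

0.29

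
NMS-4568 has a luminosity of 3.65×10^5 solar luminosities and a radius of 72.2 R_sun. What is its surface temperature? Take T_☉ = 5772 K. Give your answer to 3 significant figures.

T/T_☉ = (L/L_☉)^(1/4) / (R/R_☉)^(1/2)
T = 5772 × (3.65×10^5)^(1/4) / √(72.2) = 5772 × 24.58 / 8.497 = 1.670×10^4 K.

1.67×10^4 K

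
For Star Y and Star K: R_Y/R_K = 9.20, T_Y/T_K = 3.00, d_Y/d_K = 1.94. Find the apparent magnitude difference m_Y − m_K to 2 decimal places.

-8.15

L_Y/L_K = (9.20)²(3.00)⁴ = 6856.
F_Y/F_K = (L_Y/L_K)/(d_Y/d_K)² = 6856/3.764 = 1822.
m_Y − m_K = −2.5 log₁₀(1822) = -8.15.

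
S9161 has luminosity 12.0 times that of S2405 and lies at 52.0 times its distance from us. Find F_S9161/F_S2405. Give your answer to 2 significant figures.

F = L/(4πd²), so F_S9161/F_S2405 = (L_S9161/L_S2405) / (d_S9161/d_S2405)²
= 12.0 / (52.0)² = 12.0 / 2704 = 0.004438.

0.0044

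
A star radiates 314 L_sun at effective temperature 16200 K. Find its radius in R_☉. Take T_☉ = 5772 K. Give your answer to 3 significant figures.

R/R_☉ = √(L/L_☉) / (T/T_☉)² = √(314) / (2.807)²
       = 17.72 / 7.877 = 2.250.

2.25 R_☉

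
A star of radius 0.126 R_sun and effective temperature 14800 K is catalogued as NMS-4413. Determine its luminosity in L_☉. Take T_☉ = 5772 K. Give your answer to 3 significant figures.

L/L_☉ = (R/R_☉)² (T/T_☉)⁴ = (0.126)² × (14800/5772)⁴
       = 0.01588 × (2.564)⁴ = 0.01588 × 43.23 = 0.6863.

0.686 L_☉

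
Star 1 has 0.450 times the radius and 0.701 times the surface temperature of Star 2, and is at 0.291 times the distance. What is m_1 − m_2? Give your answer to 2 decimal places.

L_1/L_2 = (0.450)²(0.701)⁴ = 0.04890.
F_1/F_2 = (L_1/L_2)/(d_1/d_2)² = 0.04890/0.08468 = 0.5774.
m_1 − m_2 = −2.5 log₁₀(0.5774) = 0.60.

0.60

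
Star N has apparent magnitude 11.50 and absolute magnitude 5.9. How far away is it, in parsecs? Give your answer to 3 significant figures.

132 pc

m − M = 5 log₁₀(d/10 pc)
11.50 − (5.9) = 5.60 = 5 log₁₀(d/10)
d = 10 × 10^(5.60/5) = 10 × 10^1.120 = 131.8 pc.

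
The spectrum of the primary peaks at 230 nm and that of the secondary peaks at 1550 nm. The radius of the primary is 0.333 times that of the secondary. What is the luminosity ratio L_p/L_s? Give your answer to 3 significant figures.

Wien's law gives T ∝ 1/λ_max, so T_p/T_s = λ_s/λ_p = 1550/230 = 6.739.
Then L ∝ R²T⁴ gives L_p/L_s = (0.333)² × (6.739)⁴ = 0.1109 × 2063 = 228.7.

229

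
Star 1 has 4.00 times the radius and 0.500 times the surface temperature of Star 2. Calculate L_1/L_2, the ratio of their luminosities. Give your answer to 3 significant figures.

From the Stefan–Boltzmann law, L ∝ R²T⁴, so
L_1/L_2 = (R_1/R_2)² (T_1/T_2)⁴ = (4.00)² × (0.500)⁴ = 16.00 × 0.06250 = 1.000.

1.00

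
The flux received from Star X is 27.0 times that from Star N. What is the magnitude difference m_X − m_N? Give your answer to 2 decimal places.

m_X − m_N = −2.5 log₁₀(F_X/F_N) = −2.5 log₁₀(27.0) = −2.5 × (1.431) = -3.578.

-3.58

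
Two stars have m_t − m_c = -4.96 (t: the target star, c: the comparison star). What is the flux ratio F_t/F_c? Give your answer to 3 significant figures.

96.4

F_t/F_c = 10^(−(m_t − m_c)/2.5) = 10^(4.96/2.5) = 10^1.984 = 96.38.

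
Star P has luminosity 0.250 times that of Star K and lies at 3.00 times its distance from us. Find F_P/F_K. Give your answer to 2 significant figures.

F = L/(4πd²), so F_P/F_K = (L_P/L_K) / (d_P/d_K)²
= 0.250 / (3.00)² = 0.250 / 9.000 = 0.02778.

0.028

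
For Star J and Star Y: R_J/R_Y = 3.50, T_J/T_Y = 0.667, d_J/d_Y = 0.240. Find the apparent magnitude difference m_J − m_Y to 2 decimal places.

-4.06

L_J/L_Y = (3.50)²(0.667)⁴ = 2.425.
F_J/F_Y = (L_J/L_Y)/(d_J/d_Y)² = 2.425/0.05760 = 42.09.
m_J − m_Y = −2.5 log₁₀(42.09) = -4.06.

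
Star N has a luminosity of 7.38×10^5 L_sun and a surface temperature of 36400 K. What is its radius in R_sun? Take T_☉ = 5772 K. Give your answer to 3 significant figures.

21.6 R_sun

R/R_☉ = √(L/L_☉) / (T/T_☉)² = √(7.38×10^5) / (6.306)²
       = 859.1 / 39.77 = 21.60.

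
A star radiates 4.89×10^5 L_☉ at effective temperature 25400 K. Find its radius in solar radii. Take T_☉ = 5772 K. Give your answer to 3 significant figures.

R/R_☉ = √(L/L_☉) / (T/T_☉)² = √(4.89×10^5) / (4.401)²
       = 699.3 / 19.36 = 36.11.

36.1 solar radii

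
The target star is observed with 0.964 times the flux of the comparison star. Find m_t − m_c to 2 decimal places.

0.04

m_t − m_c = −2.5 log₁₀(F_t/F_c) = −2.5 log₁₀(0.964) = −2.5 × (-0.016) = 0.040.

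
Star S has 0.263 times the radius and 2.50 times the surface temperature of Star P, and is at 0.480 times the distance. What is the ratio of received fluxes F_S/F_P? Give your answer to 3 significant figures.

L_S/L_P = (R_S/R_P)²(T_S/T_P)⁴ = (0.263)² × (2.50)⁴ = 2.702.
F_S/F_P = (L_S/L_P)/(d_S/d_P)² = 2.702 / (0.480)² = 11.73.

11.7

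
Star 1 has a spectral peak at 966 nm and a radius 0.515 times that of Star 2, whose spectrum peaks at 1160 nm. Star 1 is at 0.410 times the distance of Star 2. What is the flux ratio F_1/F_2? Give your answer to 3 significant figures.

Wien's law: T_1/T_2 = λ_2/λ_1 = 1160/966 = 1.201.
L_1/L_2 = (R_1/R_2)²(T_1/T_2)⁴ = (0.515)²(1.201)⁴ = 0.5515.
F_1/F_2 = (L_1/L_2)/(d_1/d_2)² = 0.5515/(0.410)² = 3.281.

3.28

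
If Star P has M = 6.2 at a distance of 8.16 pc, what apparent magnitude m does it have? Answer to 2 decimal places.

5.76

m = M + 5 log₁₀(d/10 pc) = 6.2 + 5 log₁₀(8.16/10)
  = 6.2 + 5 × -0.088 = 6.2 + -0.44 = 5.76.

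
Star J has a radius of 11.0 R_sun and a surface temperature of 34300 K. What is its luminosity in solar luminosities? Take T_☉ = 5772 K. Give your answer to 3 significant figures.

L/L_☉ = (R/R_☉)² (T/T_☉)⁴ = (11.0)² × (34300/5772)⁴
       = 121.0 × (5.942)⁴ = 121.0 × 1247 = 1.509×10^5.

1.51×10^5 solar luminosities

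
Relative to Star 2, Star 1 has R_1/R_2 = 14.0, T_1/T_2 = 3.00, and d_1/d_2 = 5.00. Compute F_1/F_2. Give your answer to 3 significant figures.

635

L_1/L_2 = (R_1/R_2)²(T_1/T_2)⁴ = (14.0)² × (3.00)⁴ = 1.588×10^4.
F_1/F_2 = (L_1/L_2)/(d_1/d_2)² = 1.588×10^4 / (5.00)² = 635.0.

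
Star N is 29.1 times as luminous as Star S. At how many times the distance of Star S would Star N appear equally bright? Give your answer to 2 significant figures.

Equal flux requires L_N/d_N² = L_S/d_S², so d_N/d_S = √(L_N/L_S)
= √(29.1) = 5.394.

5.4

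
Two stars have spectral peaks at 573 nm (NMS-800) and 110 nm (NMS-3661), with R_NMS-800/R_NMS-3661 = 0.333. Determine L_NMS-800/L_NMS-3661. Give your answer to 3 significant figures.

Wien's law gives T ∝ 1/λ_max, so T_NMS-800/T_NMS-3661 = λ_NMS-3661/λ_NMS-800 = 110/573 = 0.1920.
Then L ∝ R²T⁴ gives L_NMS-800/L_NMS-3661 = (0.333)² × (0.1920)⁴ = 0.1109 × 0.001358 = 1.506×10^-4.

1.51×10^-4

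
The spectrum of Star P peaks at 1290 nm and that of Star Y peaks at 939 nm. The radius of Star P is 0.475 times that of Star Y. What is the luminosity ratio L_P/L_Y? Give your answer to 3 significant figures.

Wien's law gives T ∝ 1/λ_max, so T_P/T_Y = λ_Y/λ_P = 939/1290 = 0.7279.
Then L ∝ R²T⁴ gives L_P/L_Y = (0.475)² × (0.7279)⁴ = 0.2256 × 0.2807 = 0.06334.

0.0633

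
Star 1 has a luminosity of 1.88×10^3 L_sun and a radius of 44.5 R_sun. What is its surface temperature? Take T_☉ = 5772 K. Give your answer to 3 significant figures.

5.70×10^3 K

T/T_☉ = (L/L_☉)^(1/4) / (R/R_☉)^(1/2)
T = 5772 × (1.88×10^3)^(1/4) / √(44.5) = 5772 × 6.585 / 6.671 = 5698 K.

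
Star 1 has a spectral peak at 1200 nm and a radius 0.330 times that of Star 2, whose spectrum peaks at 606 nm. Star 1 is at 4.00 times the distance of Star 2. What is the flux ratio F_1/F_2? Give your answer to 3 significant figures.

Wien's law: T_1/T_2 = λ_2/λ_1 = 606/1200 = 0.5050.
L_1/L_2 = (R_1/R_2)²(T_1/T_2)⁴ = (0.330)²(0.5050)⁴ = 0.007083.
F_1/F_2 = (L_1/L_2)/(d_1/d_2)² = 0.007083/(4.00)² = 4.427×10^-4.

4.43×10^-4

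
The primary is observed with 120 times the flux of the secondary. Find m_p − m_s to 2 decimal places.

m_p − m_s = −2.5 log₁₀(F_p/F_s) = −2.5 log₁₀(120) = −2.5 × (2.079) = -5.198.

-5.20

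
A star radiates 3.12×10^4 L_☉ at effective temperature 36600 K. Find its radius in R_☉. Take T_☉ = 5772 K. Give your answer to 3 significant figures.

4.39 R_☉

R/R_☉ = √(L/L_☉) / (T/T_☉)² = √(3.12×10^4) / (6.341)²
       = 176.6 / 40.21 = 4.393.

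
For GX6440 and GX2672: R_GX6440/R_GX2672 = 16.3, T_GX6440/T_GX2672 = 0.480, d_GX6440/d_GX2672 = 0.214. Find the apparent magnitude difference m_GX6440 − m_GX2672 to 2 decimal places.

L_GX6440/L_GX2672 = (16.3)²(0.480)⁴ = 14.10.
F_GX6440/F_GX2672 = (L_GX6440/L_GX2672)/(d_GX6440/d_GX2672)² = 14.10/0.04580 = 308.0.
m_GX6440 − m_GX2672 = −2.5 log₁₀(308.0) = -6.22.

-6.22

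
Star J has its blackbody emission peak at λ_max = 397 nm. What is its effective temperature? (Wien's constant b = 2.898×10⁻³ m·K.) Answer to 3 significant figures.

7.30×10^3 K

T = b/λ_max = 2.898×10⁻³ / (397×10⁻⁹) = 7300 K.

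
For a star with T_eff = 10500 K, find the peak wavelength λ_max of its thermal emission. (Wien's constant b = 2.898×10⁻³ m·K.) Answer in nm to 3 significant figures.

λ_max = b/T = 2.898×10⁻³ / 10500 = 2.76×10^-7 m = 276.0 nm.

276 nm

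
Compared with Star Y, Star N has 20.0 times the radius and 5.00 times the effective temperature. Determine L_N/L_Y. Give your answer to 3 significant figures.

2.50×10^5

From the Stefan–Boltzmann law, L ∝ R²T⁴, so
L_N/L_Y = (R_N/R_Y)² (T_N/T_Y)⁴ = (20.0)² × (5.00)⁴ = 400.0 × 625.0 = 2.500×10^5.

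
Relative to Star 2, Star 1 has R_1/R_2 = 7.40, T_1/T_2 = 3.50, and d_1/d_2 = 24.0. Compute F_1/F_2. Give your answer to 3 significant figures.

14.3

L_1/L_2 = (R_1/R_2)²(T_1/T_2)⁴ = (7.40)² × (3.50)⁴ = 8217.
F_1/F_2 = (L_1/L_2)/(d_1/d_2)² = 8217 / (24.0)² = 14.27.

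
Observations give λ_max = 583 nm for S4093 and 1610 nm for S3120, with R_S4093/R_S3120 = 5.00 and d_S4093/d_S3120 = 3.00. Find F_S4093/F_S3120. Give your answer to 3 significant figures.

162

Wien's law: T_S4093/T_S3120 = λ_S3120/λ_S4093 = 1610/583 = 2.762.
L_S4093/L_S3120 = (R_S4093/R_S3120)²(T_S4093/T_S3120)⁴ = (5.00)²(2.762)⁴ = 1454.
F_S4093/F_S3120 = (L_S4093/L_S3120)/(d_S4093/d_S3120)² = 1454/(3.00)² = 161.6.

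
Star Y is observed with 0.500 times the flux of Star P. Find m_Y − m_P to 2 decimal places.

m_Y − m_P = −2.5 log₁₀(F_Y/F_P) = −2.5 log₁₀(0.500) = −2.5 × (-0.301) = 0.753.

0.75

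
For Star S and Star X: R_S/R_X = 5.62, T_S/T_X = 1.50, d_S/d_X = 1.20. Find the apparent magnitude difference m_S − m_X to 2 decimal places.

-5.11

L_S/L_X = (5.62)²(1.50)⁴ = 159.9.
F_S/F_X = (L_S/L_X)/(d_S/d_X)² = 159.9/1.440 = 111.0.
m_S − m_X = −2.5 log₁₀(111.0) = -5.11.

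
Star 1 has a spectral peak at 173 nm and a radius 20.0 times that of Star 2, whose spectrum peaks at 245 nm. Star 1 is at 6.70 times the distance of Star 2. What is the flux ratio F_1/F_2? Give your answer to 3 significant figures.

Wien's law: T_1/T_2 = λ_2/λ_1 = 245/173 = 1.416.
L_1/L_2 = (R_1/R_2)²(T_1/T_2)⁴ = (20.0)²(1.416)⁴ = 1609.
F_1/F_2 = (L_1/L_2)/(d_1/d_2)² = 1609/(6.70)² = 35.84.

35.8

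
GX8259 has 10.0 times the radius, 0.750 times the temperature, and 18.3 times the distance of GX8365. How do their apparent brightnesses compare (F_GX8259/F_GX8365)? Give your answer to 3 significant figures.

L_GX8259/L_GX8365 = (R_GX8259/R_GX8365)²(T_GX8259/T_GX8365)⁴ = (10.0)² × (0.750)⁴ = 31.64.
F_GX8259/F_GX8365 = (L_GX8259/L_GX8365)/(d_GX8259/d_GX8365)² = 31.64 / (18.3)² = 0.09448.

0.0945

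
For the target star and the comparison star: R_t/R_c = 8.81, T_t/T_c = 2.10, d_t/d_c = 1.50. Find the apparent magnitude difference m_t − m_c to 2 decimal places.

-7.07

L_t/L_c = (8.81)²(2.10)⁴ = 1509.
F_t/F_c = (L_t/L_c)/(d_t/d_c)² = 1509/2.250 = 670.9.
m_t − m_c = −2.5 log₁₀(670.9) = -7.07.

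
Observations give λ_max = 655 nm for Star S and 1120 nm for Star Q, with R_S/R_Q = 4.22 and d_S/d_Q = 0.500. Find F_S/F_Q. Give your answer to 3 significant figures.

Wien's law: T_S/T_Q = λ_Q/λ_S = 1120/655 = 1.710.
L_S/L_Q = (R_S/R_Q)²(T_S/T_Q)⁴ = (4.22)²(1.710)⁴ = 152.2.
F_S/F_Q = (L_S/L_Q)/(d_S/d_Q)² = 152.2/(0.500)² = 609.0.

609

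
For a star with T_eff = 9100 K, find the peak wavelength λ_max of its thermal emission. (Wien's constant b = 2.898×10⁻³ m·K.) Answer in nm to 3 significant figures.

318 nm

λ_max = b/T = 2.898×10⁻³ / 9100 = 3.18×10^-7 m = 318.5 nm.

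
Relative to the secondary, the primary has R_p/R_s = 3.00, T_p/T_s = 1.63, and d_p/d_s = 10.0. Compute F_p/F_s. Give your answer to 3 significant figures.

L_p/L_s = (R_p/R_s)²(T_p/T_s)⁴ = (3.00)² × (1.63)⁴ = 63.53.
F_p/F_s = (L_p/L_s)/(d_p/d_s)² = 63.53 / (10.0)² = 0.6353.

0.635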